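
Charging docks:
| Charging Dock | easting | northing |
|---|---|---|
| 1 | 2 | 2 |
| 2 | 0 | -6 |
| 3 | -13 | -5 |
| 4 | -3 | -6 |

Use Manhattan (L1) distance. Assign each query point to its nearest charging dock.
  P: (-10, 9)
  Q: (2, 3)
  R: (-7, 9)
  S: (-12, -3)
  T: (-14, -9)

P→3; Q→1; R→1; S→3; T→3

P at (-10, 9):
  1: |12| + |-7| = 12 + 7 = 19
  2: |10| + |-15| = 10 + 15 = 25
  3: |-3| + |-14| = 3 + 14 = 17
  4: |7| + |-15| = 7 + 15 = 22
  → nearest: 3 (17)
Q at (2, 3):
  1: |0| + |-1| = 0 + 1 = 1
  2: |-2| + |-9| = 2 + 9 = 11
  3: |-15| + |-8| = 15 + 8 = 23
  4: |-5| + |-9| = 5 + 9 = 14
  → nearest: 1 (1)
R at (-7, 9):
  1: |9| + |-7| = 9 + 7 = 16
  2: |7| + |-15| = 7 + 15 = 22
  3: |-6| + |-14| = 6 + 14 = 20
  4: |4| + |-15| = 4 + 15 = 19
  → nearest: 1 (16)
S at (-12, -3):
  1: |14| + |5| = 14 + 5 = 19
  2: |12| + |-3| = 12 + 3 = 15
  3: |-1| + |-2| = 1 + 2 = 3
  4: |9| + |-3| = 9 + 3 = 12
  → nearest: 3 (3)
T at (-14, -9):
  1: |16| + |11| = 16 + 11 = 27
  2: |14| + |3| = 14 + 3 = 17
  3: |1| + |4| = 1 + 4 = 5
  4: |11| + |3| = 11 + 3 = 14
  → nearest: 3 (5)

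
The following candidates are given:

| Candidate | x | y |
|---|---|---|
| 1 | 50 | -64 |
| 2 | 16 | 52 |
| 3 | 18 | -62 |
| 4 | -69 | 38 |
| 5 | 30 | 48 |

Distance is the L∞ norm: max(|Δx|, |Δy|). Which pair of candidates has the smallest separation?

Pairwise distances:
2–5: 14
1–3: 32
2–4: 85
4–5: 99
3–4: 100
3–5: 110
1–5: 112
2–3: 114
1–2: 116
1–4: 119
Closest pair: 2–5 at 14.

2 and 5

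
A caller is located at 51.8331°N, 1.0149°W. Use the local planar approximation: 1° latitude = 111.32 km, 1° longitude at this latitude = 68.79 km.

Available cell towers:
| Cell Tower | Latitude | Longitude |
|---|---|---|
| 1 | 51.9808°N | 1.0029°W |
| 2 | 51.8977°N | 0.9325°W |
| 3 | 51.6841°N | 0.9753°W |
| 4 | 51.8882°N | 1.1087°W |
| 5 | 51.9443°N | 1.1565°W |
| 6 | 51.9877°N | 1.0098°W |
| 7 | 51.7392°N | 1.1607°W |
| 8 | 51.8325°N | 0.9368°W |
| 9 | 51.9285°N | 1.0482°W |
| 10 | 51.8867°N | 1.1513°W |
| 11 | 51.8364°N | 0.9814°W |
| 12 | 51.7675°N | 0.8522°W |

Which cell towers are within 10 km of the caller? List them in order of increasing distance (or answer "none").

Distances from 51.8331°N, 1.0149°W:
1: 16.4627 km
2: 9.1566 km
3: 16.8089 km
4: 8.9027 km
5: 15.7517 km
6: 17.2136 km
7: 14.4864 km
8: 5.3729 km
9: 10.8642 km
10: 11.1194 km
11: 2.3336 km
12: 13.3638 km
Threshold 10 km: 11 (2.3336 km), 8 (5.3729 km), 4 (8.9027 km), 2 (9.1566 km) are within range.

11, 8, 4, 2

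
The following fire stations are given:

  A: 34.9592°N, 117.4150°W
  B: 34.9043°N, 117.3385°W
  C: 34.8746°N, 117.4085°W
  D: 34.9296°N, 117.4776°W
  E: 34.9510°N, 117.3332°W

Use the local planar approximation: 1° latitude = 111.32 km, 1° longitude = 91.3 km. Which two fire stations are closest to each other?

B and E

Pairwise distances:
A–B: √((-0.0549·111.32)² + (0.0765·91.3)²) = √(37.350041 + 48.782542) = 9.2808 km
A–C: √((-0.0846·111.32)² + (0.0065·91.3)²) = √(88.692546 + 0.352183) = 9.4364 km
A–D: √((-0.0296·111.32)² + (-0.0626·91.3)²) = √(10.857499 + 32.665569) = 6.5972 km
A–E: √((-0.0082·111.32)² + (0.0818·91.3)²) = √(0.833248 + 55.776102) = 7.5239 km
B–C: √((-0.0297·111.32)² + (-0.0700·91.3)²) = √(10.930985 + 40.844881) = 7.1955 km
B–D: √((0.0253·111.32)² + (-0.1391·91.3)²) = √(7.932086 + 161.285682) = 13.0084 km
B–E: √((0.0467·111.32)² + (0.0053·91.3)²) = √(27.025899 + 0.234150) = 5.2211 km
C–D: √((0.0550·111.32)² + (-0.0691·91.3)²) = √(37.486231 + 39.801336) = 8.7913 km
C–E: √((0.0764·111.32)² + (0.0753·91.3)²) = √(72.332440 + 47.264113) = 10.9360 km
D–E: √((0.0214·111.32)² + (0.1444·91.3)²) = √(5.675106 + 173.810473) = 13.3972 km
Closest pair: B–E at 5.2211 km.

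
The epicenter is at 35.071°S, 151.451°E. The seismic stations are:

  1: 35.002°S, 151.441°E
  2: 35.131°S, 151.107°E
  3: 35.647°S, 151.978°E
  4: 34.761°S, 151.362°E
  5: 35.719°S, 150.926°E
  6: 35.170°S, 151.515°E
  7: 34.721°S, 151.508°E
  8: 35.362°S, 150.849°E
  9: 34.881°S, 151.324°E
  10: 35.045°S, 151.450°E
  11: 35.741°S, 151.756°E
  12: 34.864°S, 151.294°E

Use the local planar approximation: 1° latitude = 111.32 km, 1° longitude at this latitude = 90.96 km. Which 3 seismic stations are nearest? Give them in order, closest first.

10, 1, 6

Distances from 35.071°S, 151.451°E:
1: √((0.069·111.32)² + (-0.010·90.96)²) = √(58.99899 + 0.82737) = 7.735 km
2: √((-0.060·111.32)² + (-0.344·90.96)²) = √(44.61171 + 979.07912) = 31.995 km
3: √((-0.576·111.32)² + (0.527·90.96)²) = √(4111.41544 + 2297.85243) = 80.058 km
4: √((0.310·111.32)² + (-0.089·90.96)²) = √(1190.88488 + 65.53615) = 35.446 km
5: √((-0.648·111.32)² + (-0.525·90.96)²) = √(5203.51016 + 2280.44452) = 86.510 km
6: √((-0.099·111.32)² + (0.064·90.96)²) = √(121.45539 + 33.88916) = 12.464 km
7: √((0.350·111.32)² + (0.057·90.96)²) = √(1518.03744 + 26.88132) = 39.305 km
8: √((-0.291·111.32)² + (-0.602·90.96)²) = √(1049.37901 + 2998.42980) = 63.622 km
9: √((0.190·111.32)² + (-0.127·90.96)²) = √(447.35634 + 133.44686) = 24.100 km
10: √((0.026·111.32)² + (-0.001·90.96)²) = √(8.37709 + 0.00827) = 2.896 km
11: √((-0.670·111.32)² + (0.305·90.96)²) = √(5562.83272 + 769.66295) = 79.577 km
12: √((0.207·111.32)² + (-0.157·90.96)²) = √(530.99091 + 203.93896) = 27.110 km
Sorted: 10 (2.896 km) < 1 (7.735 km) < 6 (12.464 km) < 9 (24.100 km) < 12 (27.110 km) < …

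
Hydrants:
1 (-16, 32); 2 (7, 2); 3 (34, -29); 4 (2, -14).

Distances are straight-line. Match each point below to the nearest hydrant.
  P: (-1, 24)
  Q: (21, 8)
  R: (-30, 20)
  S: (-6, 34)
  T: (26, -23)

P→1; Q→2; R→1; S→1; T→3

P at (-1, 24):
  1: √((-15)² + (8)²) = √(225.000 + 64.000) = 17.0
  2: √((8)² + (-22)²) = √(64.000 + 484.000) = 23.4
  3: √((35)² + (-53)²) = √(1225.000 + 2809.000) = 63.5
  4: √((3)² + (-38)²) = √(9.000 + 1444.000) = 38.1
  → nearest: 1 (17.0)
Q at (21, 8):
  1: √((-37)² + (24)²) = √(1369.000 + 576.000) = 44.1
  2: √((-14)² + (-6)²) = √(196.000 + 36.000) = 15.2
  3: √((13)² + (-37)²) = √(169.000 + 1369.000) = 39.2
  4: √((-19)² + (-22)²) = √(361.000 + 484.000) = 29.1
  → nearest: 2 (15.2)
R at (-30, 20):
  1: √((14)² + (12)²) = √(196.000 + 144.000) = 18.4
  2: √((37)² + (-18)²) = √(1369.000 + 324.000) = 41.1
  3: √((64)² + (-49)²) = √(4096.000 + 2401.000) = 80.6
  4: √((32)² + (-34)²) = √(1024.000 + 1156.000) = 46.7
  → nearest: 1 (18.4)
S at (-6, 34):
  1: √((-10)² + (-2)²) = √(100.000 + 4.000) = 10.2
  2: √((13)² + (-32)²) = √(169.000 + 1024.000) = 34.5
  3: √((40)² + (-63)²) = √(1600.000 + 3969.000) = 74.6
  4: √((8)² + (-48)²) = √(64.000 + 2304.000) = 48.7
  → nearest: 1 (10.2)
T at (26, -23):
  1: √((-42)² + (55)²) = √(1764.000 + 3025.000) = 69.2
  2: √((-19)² + (25)²) = √(361.000 + 625.000) = 31.4
  3: √((8)² + (-6)²) = √(64.000 + 36.000) = 10.0
  4: √((-24)² + (9)²) = √(576.000 + 81.000) = 25.6
  → nearest: 3 (10.0)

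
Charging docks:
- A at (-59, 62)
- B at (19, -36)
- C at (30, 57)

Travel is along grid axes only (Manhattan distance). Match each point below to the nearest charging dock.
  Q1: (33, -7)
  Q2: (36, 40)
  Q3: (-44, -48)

Q1→B; Q2→C; Q3→B

Q1 at (33, -7):
  A: |-92| + |69| = 92 + 69 = 161
  B: |-14| + |-29| = 14 + 29 = 43
  C: |-3| + |64| = 3 + 64 = 67
  → nearest: B (43)
Q2 at (36, 40):
  A: |-95| + |22| = 95 + 22 = 117
  B: |-17| + |-76| = 17 + 76 = 93
  C: |-6| + |17| = 6 + 17 = 23
  → nearest: C (23)
Q3 at (-44, -48):
  A: |-15| + |110| = 15 + 110 = 125
  B: |63| + |12| = 63 + 12 = 75
  C: |74| + |105| = 74 + 105 = 179
  → nearest: B (75)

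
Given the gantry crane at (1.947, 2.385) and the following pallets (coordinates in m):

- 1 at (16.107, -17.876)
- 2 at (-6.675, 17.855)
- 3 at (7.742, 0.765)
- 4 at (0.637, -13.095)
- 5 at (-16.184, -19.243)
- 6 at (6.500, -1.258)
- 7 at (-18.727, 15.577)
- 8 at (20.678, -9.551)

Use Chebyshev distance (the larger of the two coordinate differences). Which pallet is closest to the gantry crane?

6

Distances from (1.947, 2.385):
1: max(|14.160|, |-20.261|) = 20.261 m
2: max(|-8.622|, |15.470|) = 15.470 m
3: max(|5.795|, |-1.620|) = 5.795 m
4: max(|-1.310|, |-15.480|) = 15.480 m
5: max(|-18.131|, |-21.628|) = 21.628 m
6: max(|4.553|, |-3.643|) = 4.553 m
7: max(|-20.674|, |13.192|) = 20.674 m
8: max(|18.731|, |-11.936|) = 18.731 m
Minimum: 6 at 4.553 m.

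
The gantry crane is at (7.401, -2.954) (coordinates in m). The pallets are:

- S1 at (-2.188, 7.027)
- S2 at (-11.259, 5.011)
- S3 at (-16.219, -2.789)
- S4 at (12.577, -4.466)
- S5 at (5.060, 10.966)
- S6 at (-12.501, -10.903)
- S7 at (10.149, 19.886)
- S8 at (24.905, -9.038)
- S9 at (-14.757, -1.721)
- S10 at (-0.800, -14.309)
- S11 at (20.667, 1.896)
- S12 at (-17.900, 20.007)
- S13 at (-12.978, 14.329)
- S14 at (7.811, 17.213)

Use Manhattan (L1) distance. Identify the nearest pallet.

S4

Distances from (7.401, -2.954):
S1: |-9.589| + |9.981| = 9.589 + 9.981 = 19.570 m
S2: |-18.660| + |7.965| = 18.660 + 7.965 = 26.625 m
S3: |-23.620| + |0.165| = 23.620 + 0.165 = 23.785 m
S4: |5.176| + |-1.512| = 5.176 + 1.512 = 6.688 m
S5: |-2.341| + |13.920| = 2.341 + 13.920 = 16.261 m
S6: |-19.902| + |-7.949| = 19.902 + 7.949 = 27.851 m
S7: |2.748| + |22.840| = 2.748 + 22.840 = 25.588 m
S8: |17.504| + |-6.084| = 17.504 + 6.084 = 23.588 m
S9: |-22.158| + |1.233| = 22.158 + 1.233 = 23.391 m
S10: |-8.201| + |-11.355| = 8.201 + 11.355 = 19.556 m
S11: |13.266| + |4.850| = 13.266 + 4.850 = 18.116 m
S12: |-25.301| + |22.961| = 25.301 + 22.961 = 48.262 m
S13: |-20.379| + |17.283| = 20.379 + 17.283 = 37.662 m
S14: |0.410| + |20.167| = 0.410 + 20.167 = 20.577 m
Minimum: S4 at 6.688 m.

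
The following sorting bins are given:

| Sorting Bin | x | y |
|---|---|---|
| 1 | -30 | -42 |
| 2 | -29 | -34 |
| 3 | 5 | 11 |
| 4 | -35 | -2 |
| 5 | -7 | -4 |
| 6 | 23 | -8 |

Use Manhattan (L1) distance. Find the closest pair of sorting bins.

Pairwise distances:
1–2: |1| + |8| = 1 + 8 = 9
1–3: |35| + |53| = 35 + 53 = 88
1–4: |-5| + |40| = 5 + 40 = 45
1–5: |23| + |38| = 23 + 38 = 61
1–6: |53| + |34| = 53 + 34 = 87
2–3: |34| + |45| = 34 + 45 = 79
2–4: |-6| + |32| = 6 + 32 = 38
2–5: |22| + |30| = 22 + 30 = 52
2–6: |52| + |26| = 52 + 26 = 78
3–4: |-40| + |-13| = 40 + 13 = 53
3–5: |-12| + |-15| = 12 + 15 = 27
3–6: |18| + |-19| = 18 + 19 = 37
4–5: |28| + |-2| = 28 + 2 = 30
4–6: |58| + |-6| = 58 + 6 = 64
5–6: |30| + |-4| = 30 + 4 = 34
Closest pair: 1–2 at 9.

1 and 2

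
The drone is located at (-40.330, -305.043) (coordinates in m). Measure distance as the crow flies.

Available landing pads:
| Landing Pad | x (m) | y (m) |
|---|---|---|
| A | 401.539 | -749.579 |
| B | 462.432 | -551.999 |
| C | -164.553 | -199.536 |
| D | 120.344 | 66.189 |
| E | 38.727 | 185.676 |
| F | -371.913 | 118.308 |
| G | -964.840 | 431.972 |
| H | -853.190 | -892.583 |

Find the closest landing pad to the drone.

Distances from (-40.330, -305.043):
A: √((441.869)² + (-444.536)²) = √(195248.21316 + 197612.25530) = 626.786 m
B: √((502.762)² + (-246.956)²) = √(252769.62864 + 60987.26594) = 560.140 m
C: √((-124.223)² + (105.507)²) = √(15431.35373 + 11131.72705) = 162.982 m
D: √((160.674)² + (371.232)²) = √(25816.13428 + 137813.19782) = 404.511 m
E: √((79.057)² + (490.719)²) = √(6250.00925 + 240805.13696) = 497.046 m
F: √((-331.583)² + (423.351)²) = √(109947.28589 + 179226.06920) = 537.748 m
G: √((-924.510)² + (737.015)²) = √(854718.74010 + 543191.11022) = 1182.332 m
H: √((-812.860)² + (-587.540)²) = √(660741.37960 + 345203.25160) = 1002.968 m
Minimum: C at 162.982 m.

C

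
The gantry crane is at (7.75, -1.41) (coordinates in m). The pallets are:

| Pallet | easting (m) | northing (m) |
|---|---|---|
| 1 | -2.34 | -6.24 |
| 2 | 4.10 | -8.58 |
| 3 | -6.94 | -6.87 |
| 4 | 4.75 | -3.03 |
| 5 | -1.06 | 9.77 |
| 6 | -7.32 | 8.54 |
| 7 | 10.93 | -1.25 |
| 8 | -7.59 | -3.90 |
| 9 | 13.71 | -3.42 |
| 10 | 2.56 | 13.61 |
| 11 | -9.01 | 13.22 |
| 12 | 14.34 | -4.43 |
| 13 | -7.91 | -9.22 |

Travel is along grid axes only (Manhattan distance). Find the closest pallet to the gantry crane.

7

Distances from (7.75, -1.41):
1: |-10.09| + |-4.83| = 10.09 + 4.83 = 14.92 m
2: |-3.65| + |-7.17| = 3.65 + 7.17 = 10.82 m
3: |-14.69| + |-5.46| = 14.69 + 5.46 = 20.15 m
4: |-3.00| + |-1.62| = 3.00 + 1.62 = 4.62 m
5: |-8.81| + |11.18| = 8.81 + 11.18 = 19.99 m
6: |-15.07| + |9.95| = 15.07 + 9.95 = 25.02 m
7: |3.18| + |0.16| = 3.18 + 0.16 = 3.34 m
8: |-15.34| + |-2.49| = 15.34 + 2.49 = 17.83 m
9: |5.96| + |-2.01| = 5.96 + 2.01 = 7.97 m
10: |-5.19| + |15.02| = 5.19 + 15.02 = 20.21 m
11: |-16.76| + |14.63| = 16.76 + 14.63 = 31.39 m
12: |6.59| + |-3.02| = 6.59 + 3.02 = 9.61 m
13: |-15.66| + |-7.81| = 15.66 + 7.81 = 23.47 m
Minimum: 7 at 3.34 m.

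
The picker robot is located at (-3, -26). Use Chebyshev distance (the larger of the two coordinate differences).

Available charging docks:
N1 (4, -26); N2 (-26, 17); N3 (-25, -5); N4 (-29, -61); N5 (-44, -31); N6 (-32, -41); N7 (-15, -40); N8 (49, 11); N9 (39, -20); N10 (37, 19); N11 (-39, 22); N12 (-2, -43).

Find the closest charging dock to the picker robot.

Distances from (-3, -26):
N1: 7
N2: 43
N3: 22
N4: 35
N5: 41
N6: 29
N7: 14
N8: 52
N9: 42
N10: 45
N11: 48
N12: 17
Minimum: N1 at 7.

N1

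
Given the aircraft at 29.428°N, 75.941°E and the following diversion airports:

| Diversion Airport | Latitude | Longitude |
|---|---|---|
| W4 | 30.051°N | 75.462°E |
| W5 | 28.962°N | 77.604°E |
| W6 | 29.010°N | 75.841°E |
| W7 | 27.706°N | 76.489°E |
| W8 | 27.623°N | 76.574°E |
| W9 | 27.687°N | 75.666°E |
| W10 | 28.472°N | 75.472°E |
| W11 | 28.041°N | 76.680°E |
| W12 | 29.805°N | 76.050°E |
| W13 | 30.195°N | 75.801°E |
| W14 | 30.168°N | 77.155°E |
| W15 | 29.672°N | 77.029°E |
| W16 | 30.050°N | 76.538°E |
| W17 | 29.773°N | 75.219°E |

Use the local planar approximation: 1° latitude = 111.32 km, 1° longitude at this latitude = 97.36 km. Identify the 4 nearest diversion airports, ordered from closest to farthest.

W12, W6, W17, W4

Distances from 29.428°N, 75.941°E:
W4: 83.574 km
W5: 170.017 km
W6: 47.539 km
W7: 198.979 km
W8: 210.171 km
W9: 195.649 km
W10: 115.804 km
W11: 170.342 km
W12: 43.289 km
W13: 86.464 km
W14: 144.069 km
W15: 109.355 km
W16: 90.403 km
W17: 80.101 km
Sorted: W12 (43.289 km) < W6 (47.539 km) < W17 (80.101 km) < W4 (83.574 km) < W13 (86.464 km) < W16 (90.403 km) < …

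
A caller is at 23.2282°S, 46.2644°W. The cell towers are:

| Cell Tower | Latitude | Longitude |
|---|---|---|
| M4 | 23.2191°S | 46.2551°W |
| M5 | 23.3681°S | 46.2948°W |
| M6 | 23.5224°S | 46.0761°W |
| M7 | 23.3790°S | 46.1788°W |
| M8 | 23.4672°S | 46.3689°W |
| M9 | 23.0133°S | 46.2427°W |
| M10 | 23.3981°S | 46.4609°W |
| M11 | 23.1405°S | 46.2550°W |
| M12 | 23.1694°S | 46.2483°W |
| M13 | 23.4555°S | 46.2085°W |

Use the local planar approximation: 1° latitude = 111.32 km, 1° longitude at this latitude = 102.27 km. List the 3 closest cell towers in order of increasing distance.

Distances from 23.2282°S, 46.2644°W:
M4: √((0.0091·111.32)² + (0.0093·102.27)²) = √(1.026193 + 0.904612) = 1.3895 km
M5: √((-0.1399·111.32)² + (-0.0304·102.27)²) = √(242.539135 + 9.665931) = 15.8810 km
M6: √((-0.2942·111.32)² + (0.1883·102.27)²) = √(1072.585032 + 370.849034) = 37.9926 km
M7: √((-0.1508·111.32)² + (0.0856·102.27)²) = √(281.805249 + 76.637979) = 18.9326 km
M8: √((-0.2390·111.32)² + (-0.1045·102.27)²) = √(707.851566 + 114.216564) = 28.6717 km
M9: √((0.2149·111.32)² + (0.0217·102.27)²) = √(572.294044 + 4.925111) = 24.0254 km
M10: √((-0.1699·111.32)² + (-0.1965·102.27)²) = √(357.711706 + 403.851427) = 27.5964 km
M11: √((0.0877·111.32)² + (0.0094·102.27)²) = √(95.311561 + 0.924171) = 9.8100 km
M12: √((0.0588·111.32)² + (0.0161·102.27)²) = √(42.845089 + 2.711117) = 6.7495 km
M13: √((-0.2273·111.32)² + (0.0559·102.27)²) = √(640.243631 + 32.682866) = 25.9408 km
Sorted: M4 (1.3895 km) < M12 (6.7495 km) < M11 (9.8100 km) < M5 (15.8810 km) < M7 (18.9326 km) < …

M4, M12, M11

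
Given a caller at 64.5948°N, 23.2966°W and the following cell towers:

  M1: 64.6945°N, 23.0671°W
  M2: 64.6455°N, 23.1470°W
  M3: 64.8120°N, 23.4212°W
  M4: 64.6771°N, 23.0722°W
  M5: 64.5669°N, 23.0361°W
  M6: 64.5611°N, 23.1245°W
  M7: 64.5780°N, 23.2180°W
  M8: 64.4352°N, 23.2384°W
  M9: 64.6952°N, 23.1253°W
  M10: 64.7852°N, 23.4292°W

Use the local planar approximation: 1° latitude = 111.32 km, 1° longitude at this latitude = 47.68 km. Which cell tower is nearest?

Distances from 64.5948°N, 23.2966°W:
M1: √((0.0997·111.32)² + (0.2295·47.68)²) = √(123.179011 + 119.739619) = 15.5858 km
M2: √((0.0507·111.32)² + (0.1496·47.68)²) = √(31.853878 + 50.878662) = 9.0957 km
M3: √((0.2172·111.32)² + (-0.1246·47.68)²) = √(584.609727 + 35.294626) = 24.8979 km
M4: √((0.0823·111.32)² + (0.2244·47.68)²) = √(83.935574 + 114.476989) = 14.0859 km
M5: √((-0.0279·111.32)² + (0.2605·47.68)²) = √(9.646168 + 154.272298) = 12.8031 km
M6: √((-0.0337·111.32)² + (0.1721·47.68)²) = √(14.073632 + 67.333972) = 9.0226 km
M7: √((-0.0168·111.32)² + (0.0786·47.68)²) = √(3.497558 + 14.044866) = 4.1884 km
M8: √((-0.1596·111.32)² + (0.0582·47.68)²) = √(315.654634 + 7.700492) = 17.9821 km
M9: √((0.1004·111.32)² + (0.1713·47.68)²) = √(124.914778 + 66.709428) = 13.8428 km
M10: √((0.1904·111.32)² + (-0.1326·47.68)²) = √(449.241929 + 39.972337) = 22.1182 km
Minimum: M7 at 4.1884 km.

M7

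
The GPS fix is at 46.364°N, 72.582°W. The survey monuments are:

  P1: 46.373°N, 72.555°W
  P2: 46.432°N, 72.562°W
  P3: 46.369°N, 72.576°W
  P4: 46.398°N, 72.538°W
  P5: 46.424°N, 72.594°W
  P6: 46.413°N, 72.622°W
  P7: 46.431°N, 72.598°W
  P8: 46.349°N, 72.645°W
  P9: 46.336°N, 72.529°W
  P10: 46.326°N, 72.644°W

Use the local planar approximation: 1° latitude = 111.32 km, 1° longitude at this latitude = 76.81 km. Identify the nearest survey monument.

Distances from 46.364°N, 72.582°W:
P1: √((0.009·111.32)² + (0.027·76.81)²) = √(1.00376 + 4.30094) = 2.303 km
P2: √((0.068·111.32)² + (0.020·76.81)²) = √(57.30127 + 2.35991) = 7.724 km
P3: √((0.005·111.32)² + (0.006·76.81)²) = √(0.30980 + 0.21239) = 0.723 km
P4: √((0.034·111.32)² + (0.044·76.81)²) = √(14.32532 + 11.42197) = 5.074 km
P5: √((0.060·111.32)² + (-0.012·76.81)²) = √(44.61171 + 0.84957) = 6.742 km
P6: √((0.049·111.32)² + (-0.040·76.81)²) = √(29.75353 + 9.43964) = 6.260 km
P7: √((0.067·111.32)² + (-0.016·76.81)²) = √(55.62833 + 1.51034) = 7.559 km
P8: √((-0.015·111.32)² + (-0.063·76.81)²) = √(2.78823 + 23.41621) = 5.119 km
P9: √((-0.028·111.32)² + (0.053·76.81)²) = √(9.71544 + 16.57247) = 5.127 km
P10: √((-0.038·111.32)² + (-0.062·76.81)²) = √(17.89425 + 22.67874) = 6.370 km
Minimum: P3 at 0.723 km.

P3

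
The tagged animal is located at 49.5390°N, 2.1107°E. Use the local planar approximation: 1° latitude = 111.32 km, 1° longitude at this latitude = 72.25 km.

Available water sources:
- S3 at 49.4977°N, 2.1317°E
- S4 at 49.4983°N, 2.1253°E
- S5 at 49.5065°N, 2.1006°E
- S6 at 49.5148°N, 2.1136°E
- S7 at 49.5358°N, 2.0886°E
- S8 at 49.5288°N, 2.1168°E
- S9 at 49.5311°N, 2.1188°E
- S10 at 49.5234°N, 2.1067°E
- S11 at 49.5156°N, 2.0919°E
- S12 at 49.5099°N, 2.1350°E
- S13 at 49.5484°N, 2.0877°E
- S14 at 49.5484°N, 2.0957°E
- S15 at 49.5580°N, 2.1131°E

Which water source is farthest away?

S3

Distances from 49.5390°N, 2.1107°E:
S3: √((-0.0413·111.32)² + (0.0210·72.25)²) = √(21.137153 + 2.302048) = 4.8414 km
S4: √((-0.0407·111.32)² + (0.0146·72.25)²) = √(20.527460 + 1.112709) = 4.6519 km
S5: √((-0.0325·111.32)² + (-0.0101·72.25)²) = √(13.089200 + 0.532499) = 3.6908 km
S6: √((-0.0242·111.32)² + (0.0029·72.25)²) = √(7.257334 + 0.043901) = 2.7021 km
S7: √((-0.0032·111.32)² + (-0.0221·72.25)²) = √(0.126896 + 2.549531) = 1.6360 km
S8: √((-0.0102·111.32)² + (0.0061·72.25)²) = √(1.289278 + 0.194239) = 1.2180 km
S9: √((-0.0079·111.32)² + (0.0081·72.25)²) = √(0.773394 + 0.342488) = 1.0564 km
S10: √((-0.0156·111.32)² + (-0.0040·72.25)²) = √(3.015752 + 0.083521) = 1.7605 km
S11: √((-0.0234·111.32)² + (-0.0188·72.25)²) = √(6.785441 + 1.844979) = 2.9378 km
S12: √((-0.0291·111.32)² + (0.0243·72.25)²) = √(10.493790 + 3.082395) = 3.6846 km
S13: √((0.0094·111.32)² + (-0.0230·72.25)²) = √(1.094970 + 2.761413) = 1.9638 km
S14: √((0.0094·111.32)² + (-0.0150·72.25)²) = √(1.094970 + 1.174514) = 1.5065 km
S15: √((0.0190·111.32)² + (0.0024·72.25)²) = √(4.473563 + 0.030068) = 2.1222 km
Maximum: S3 at 4.8414 km.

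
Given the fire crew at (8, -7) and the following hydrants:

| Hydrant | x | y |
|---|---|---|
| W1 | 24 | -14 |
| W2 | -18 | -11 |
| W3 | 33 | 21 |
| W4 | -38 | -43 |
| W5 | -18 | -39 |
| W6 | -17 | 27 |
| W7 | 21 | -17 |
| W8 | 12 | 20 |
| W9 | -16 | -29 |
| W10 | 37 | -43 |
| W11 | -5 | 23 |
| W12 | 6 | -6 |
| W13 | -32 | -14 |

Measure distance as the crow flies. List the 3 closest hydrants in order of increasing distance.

W12, W7, W1

Distances from (8, -7):
W1: 17.5
W2: 26.3
W3: 37.5
W4: 58.4
W5: 41.2
W6: 42.2
W7: 16.4
W8: 27.3
W9: 32.6
W10: 46.2
W11: 32.7
W12: 2.2
W13: 40.6
Sorted: W12 (2.2) < W7 (16.4) < W1 (17.5) < W2 (26.3) < W8 (27.3) < …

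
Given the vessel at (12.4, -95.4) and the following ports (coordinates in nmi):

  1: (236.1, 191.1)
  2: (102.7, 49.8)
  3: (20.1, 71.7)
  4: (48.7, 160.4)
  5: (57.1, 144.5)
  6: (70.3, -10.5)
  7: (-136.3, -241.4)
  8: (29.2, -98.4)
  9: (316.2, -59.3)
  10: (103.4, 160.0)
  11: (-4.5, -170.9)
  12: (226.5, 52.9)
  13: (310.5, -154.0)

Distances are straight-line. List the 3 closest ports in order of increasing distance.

8, 11, 6

Distances from (12.4, -95.4):
1: 363.5 nmi
2: 171.0 nmi
3: 167.3 nmi
4: 258.4 nmi
5: 244.0 nmi
6: 102.8 nmi
7: 208.4 nmi
8: 17.1 nmi
9: 305.9 nmi
10: 271.1 nmi
11: 77.4 nmi
12: 260.4 nmi
13: 303.8 nmi
Sorted: 8 (17.1 nmi) < 11 (77.4 nmi) < 6 (102.8 nmi) < 3 (167.3 nmi) < 2 (171.0 nmi) < …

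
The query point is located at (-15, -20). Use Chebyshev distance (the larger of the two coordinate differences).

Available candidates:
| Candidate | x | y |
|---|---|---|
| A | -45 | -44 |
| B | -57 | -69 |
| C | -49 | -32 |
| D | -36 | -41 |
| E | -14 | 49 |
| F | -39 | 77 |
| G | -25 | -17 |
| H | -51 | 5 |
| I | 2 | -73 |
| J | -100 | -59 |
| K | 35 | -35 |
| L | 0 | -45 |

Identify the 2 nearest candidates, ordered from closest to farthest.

Distances from (-15, -20):
A: 30
B: 49
C: 34
D: 21
E: 69
F: 97
G: 10
H: 36
I: 53
J: 85
K: 50
L: 25
Sorted: G (10) < D (21) < L (25) < A (30) < …

G, D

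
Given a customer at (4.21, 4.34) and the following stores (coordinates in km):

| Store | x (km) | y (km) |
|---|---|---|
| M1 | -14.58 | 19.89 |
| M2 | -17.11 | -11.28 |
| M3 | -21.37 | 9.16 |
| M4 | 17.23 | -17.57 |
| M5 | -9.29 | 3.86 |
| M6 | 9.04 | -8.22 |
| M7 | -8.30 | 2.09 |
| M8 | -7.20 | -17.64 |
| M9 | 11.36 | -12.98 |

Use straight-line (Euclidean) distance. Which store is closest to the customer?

Distances from (4.21, 4.34):
M1: √((-18.79)² + (15.55)²) = √(353.0641 + 241.8025) = 24.39 km
M2: √((-21.32)² + (-15.62)²) = √(454.5424 + 243.9844) = 26.43 km
M3: √((-25.58)² + (4.82)²) = √(654.3364 + 23.2324) = 26.03 km
M4: √((13.02)² + (-21.91)²) = √(169.5204 + 480.0481) = 25.49 km
M5: √((-13.50)² + (-0.48)²) = √(182.2500 + 0.2304) = 13.51 km
M6: √((4.83)² + (-12.56)²) = √(23.3289 + 157.7536) = 13.46 km
M7: √((-12.51)² + (-2.25)²) = √(156.5001 + 5.0625) = 12.71 km
M8: √((-11.41)² + (-21.98)²) = √(130.1881 + 483.1204) = 24.77 km
M9: √((7.15)² + (-17.32)²) = √(51.1225 + 299.9824) = 18.74 km
Minimum: M7 at 12.71 km.

M7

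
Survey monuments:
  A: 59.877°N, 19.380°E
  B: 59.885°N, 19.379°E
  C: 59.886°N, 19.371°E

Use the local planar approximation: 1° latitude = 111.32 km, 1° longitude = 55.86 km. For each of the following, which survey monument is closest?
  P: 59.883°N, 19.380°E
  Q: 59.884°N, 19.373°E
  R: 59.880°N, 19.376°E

P at 59.883°N, 19.380°E:
  A: √((-0.006·111.32)² + (0.000·55.86)²) = √(0.44612 + 0.00000) = 0.668 km
  B: √((0.002·111.32)² + (-0.001·55.86)²) = √(0.04957 + 0.00312) = 0.230 km
  C: √((0.003·111.32)² + (-0.009·55.86)²) = √(0.11153 + 0.25275) = 0.604 km
  → nearest: B (0.230 km)
Q at 59.884°N, 19.373°E:
  A: √((-0.007·111.32)² + (0.007·55.86)²) = √(0.60721 + 0.15290) = 0.872 km
  B: √((0.001·111.32)² + (0.006·55.86)²) = √(0.01239 + 0.11233) = 0.353 km
  C: √((0.002·111.32)² + (-0.002·55.86)²) = √(0.04957 + 0.01248) = 0.249 km
  → nearest: C (0.249 km)
R at 59.880°N, 19.376°E:
  A: √((-0.003·111.32)² + (0.004·55.86)²) = √(0.11153 + 0.04993) = 0.402 km
  B: √((0.005·111.32)² + (0.003·55.86)²) = √(0.30980 + 0.02808) = 0.581 km
  C: √((0.006·111.32)² + (-0.005·55.86)²) = √(0.44612 + 0.07801) = 0.724 km
  → nearest: A (0.402 km)

P→B; Q→C; R→A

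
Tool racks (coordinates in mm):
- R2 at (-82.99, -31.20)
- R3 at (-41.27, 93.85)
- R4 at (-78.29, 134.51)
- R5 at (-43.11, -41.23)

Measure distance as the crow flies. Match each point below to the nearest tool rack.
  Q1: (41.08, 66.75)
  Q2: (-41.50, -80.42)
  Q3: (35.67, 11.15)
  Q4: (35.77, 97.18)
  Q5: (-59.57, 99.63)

Q1→R3; Q2→R5; Q3→R5; Q4→R3; Q5→R3

Q1 at (41.08, 66.75):
  R2: 158.07 mm
  R3: 86.69 mm
  R4: 137.26 mm
  R5: 136.92 mm
  → nearest: R3 (86.69 mm)
Q2 at (-41.50, -80.42):
  R2: 64.37 mm
  R3: 174.27 mm
  R4: 218.06 mm
  R5: 39.22 mm
  → nearest: R5 (39.22 mm)
Q3 at (35.67, 11.15):
  R2: 125.99 mm
  R3: 112.96 mm
  R4: 167.94 mm
  R5: 94.60 mm
  → nearest: R5 (94.60 mm)
Q4 at (35.77, 97.18):
  R2: 174.89 mm
  R3: 77.11 mm
  R4: 120.01 mm
  R5: 159.31 mm
  → nearest: R3 (77.11 mm)
Q5 at (-59.57, 99.63):
  R2: 132.91 mm
  R3: 19.19 mm
  R4: 39.59 mm
  R5: 141.82 mm
  → nearest: R3 (19.19 mm)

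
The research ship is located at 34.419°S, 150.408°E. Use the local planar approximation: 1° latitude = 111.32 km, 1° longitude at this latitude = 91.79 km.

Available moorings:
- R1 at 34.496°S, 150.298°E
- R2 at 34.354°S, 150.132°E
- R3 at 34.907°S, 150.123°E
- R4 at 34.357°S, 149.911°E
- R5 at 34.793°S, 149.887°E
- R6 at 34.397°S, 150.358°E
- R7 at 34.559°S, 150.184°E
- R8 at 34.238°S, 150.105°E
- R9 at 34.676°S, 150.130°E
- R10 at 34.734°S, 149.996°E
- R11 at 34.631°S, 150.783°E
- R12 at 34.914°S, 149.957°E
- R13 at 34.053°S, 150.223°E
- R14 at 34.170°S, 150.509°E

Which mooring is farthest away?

R12

Distances from 34.419°S, 150.408°E:
R1: √((-0.077·111.32)² + (-0.110·91.79)²) = √(73.47301 + 101.94739) = 13.245 km
R2: √((0.065·111.32)² + (-0.276·91.79)²) = √(52.35680 + 641.81358) = 26.347 km
R3: √((-0.488·111.32)² + (-0.285·91.79)²) = √(2951.11436 + 684.35345) = 60.295 km
R4: √((0.062·111.32)² + (-0.497·91.79)²) = √(47.63540 + 2081.15064) = 46.139 km
R5: √((-0.374·111.32)² + (-0.521·91.79)²) = √(1733.36331 + 2287.00011) = 63.406 km
R6: √((0.022·111.32)² + (-0.050·91.79)²) = √(5.99780 + 21.06351) = 5.202 km
R7: √((-0.140·111.32)² + (-0.224·91.79)²) = √(242.88599 + 422.75308) = 25.800 km
R8: √((0.181·111.32)² + (-0.303·91.79)²) = √(405.97898 + 773.52793) = 34.344 km
R9: √((-0.257·111.32)² + (-0.278·91.79)²) = √(818.48861 + 651.14893) = 38.336 km
R10: √((-0.315·111.32)² + (-0.412·91.79)²) = √(1229.61033 + 1430.16179) = 51.573 km
R11: √((-0.212·111.32)² + (0.375·91.79)²) = √(556.95245 + 1184.82245) = 41.735 km
R12: √((-0.495·111.32)² + (-0.451·91.79)²) = √(3036.38469 + 1713.73562) = 68.921 km
R13: √((0.366·111.32)² + (-0.185·91.79)²) = √(1660.00183 + 288.35946) = 44.140 km
R14: √((0.249·111.32)² + (0.101·91.79)²) = √(768.32522 + 85.94755) = 29.228 km
Maximum: R12 at 68.921 km.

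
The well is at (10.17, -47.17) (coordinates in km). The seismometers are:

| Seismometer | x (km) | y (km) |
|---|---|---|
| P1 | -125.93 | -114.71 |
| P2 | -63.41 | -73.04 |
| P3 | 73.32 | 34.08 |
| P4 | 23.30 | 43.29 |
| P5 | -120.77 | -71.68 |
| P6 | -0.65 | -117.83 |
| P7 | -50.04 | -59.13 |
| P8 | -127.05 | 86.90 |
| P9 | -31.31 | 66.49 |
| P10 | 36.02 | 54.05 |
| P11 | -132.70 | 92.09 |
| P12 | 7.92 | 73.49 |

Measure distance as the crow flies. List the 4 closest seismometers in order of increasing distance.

P7, P6, P2, P4

Distances from (10.17, -47.17):
P1: √((-136.10)² + (-67.54)²) = √(18523.2100 + 4561.6516) = 151.94 km
P2: √((-73.58)² + (-25.87)²) = √(5414.0164 + 669.2569) = 78.00 km
P3: √((63.15)² + (81.25)²) = √(3987.9225 + 6601.5625) = 102.91 km
P4: √((13.13)² + (90.46)²) = √(172.3969 + 8183.0116) = 91.41 km
P5: √((-130.94)² + (-24.51)²) = √(17145.2836 + 600.7401) = 133.21 km
P6: √((-10.82)² + (-70.66)²) = √(117.0724 + 4992.8356) = 71.48 km
P7: √((-60.21)² + (-11.96)²) = √(3625.2441 + 143.0416) = 61.39 km
P8: √((-137.22)² + (134.07)²) = √(18829.3284 + 17974.7649) = 191.84 km
P9: √((-41.48)² + (113.66)²) = √(1720.5904 + 12918.5956) = 120.99 km
P10: √((25.85)² + (101.22)²) = √(668.2225 + 10245.4884) = 104.47 km
P11: √((-142.87)² + (139.26)²) = √(20411.8369 + 19393.3476) = 199.51 km
P12: √((-2.25)² + (120.66)²) = √(5.0625 + 14558.8356) = 120.68 km
Sorted: P7 (61.39 km) < P6 (71.48 km) < P2 (78.00 km) < P4 (91.41 km) < P3 (102.91 km) < P10 (104.47 km) < …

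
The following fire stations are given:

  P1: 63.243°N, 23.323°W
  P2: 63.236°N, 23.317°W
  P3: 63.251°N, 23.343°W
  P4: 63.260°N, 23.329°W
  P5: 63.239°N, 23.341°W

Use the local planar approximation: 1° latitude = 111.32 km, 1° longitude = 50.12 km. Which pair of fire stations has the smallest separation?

P1 and P2

Pairwise distances:
P1–P2: √((-0.007·111.32)² + (0.006·50.12)²) = √(0.60721 + 0.09043) = 0.835 km
P1–P3: √((0.008·111.32)² + (-0.020·50.12)²) = √(0.79310 + 1.00481) = 1.341 km
P1–P4: √((0.017·111.32)² + (-0.006·50.12)²) = √(3.58133 + 0.09043) = 1.916 km
P1–P5: √((-0.004·111.32)² + (-0.018·50.12)²) = √(0.19827 + 0.81389) = 1.006 km
P2–P3: √((0.015·111.32)² + (-0.026·50.12)²) = √(2.78823 + 1.69812) = 2.118 km
P2–P4: √((0.024·111.32)² + (-0.012·50.12)²) = √(7.13787 + 0.36173) = 2.739 km
P2–P5: √((0.003·111.32)² + (-0.024·50.12)²) = √(0.11153 + 1.44692) = 1.248 km
P3–P4: √((0.009·111.32)² + (0.014·50.12)²) = √(1.00376 + 0.49235) = 1.223 km
P3–P5: √((-0.012·111.32)² + (0.002·50.12)²) = √(1.78447 + 0.01005) = 1.340 km
P4–P5: √((-0.021·111.32)² + (-0.012·50.12)²) = √(5.46493 + 0.36173) = 2.414 km
Closest pair: P1–P2 at 0.835 km.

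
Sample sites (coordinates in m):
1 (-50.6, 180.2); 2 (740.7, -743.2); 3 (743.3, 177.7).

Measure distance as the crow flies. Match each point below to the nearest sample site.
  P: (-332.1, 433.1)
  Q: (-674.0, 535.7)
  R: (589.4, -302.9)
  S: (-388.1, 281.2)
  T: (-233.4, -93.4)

P at (-332.1, 433.1):
  1: √((281.5)² + (-252.9)²) = √(79242.250 + 63958.410) = 378.4 m
  2: √((1072.8)² + (-1176.3)²) = √(1150899.840 + 1383681.690) = 1592.0 m
  3: √((1075.4)² + (-255.4)²) = √(1156485.160 + 65229.160) = 1105.3 m
  → nearest: 1 (378.4 m)
Q at (-674.0, 535.7):
  1: √((623.4)² + (-355.5)²) = √(388627.560 + 126380.250) = 717.6 m
  2: √((1414.7)² + (-1278.9)²) = √(2001376.090 + 1635585.210) = 1907.1 m
  3: √((1417.3)² + (-358.0)²) = √(2008739.290 + 128164.000) = 1461.8 m
  → nearest: 1 (717.6 m)
R at (589.4, -302.9):
  1: √((-640.0)² + (483.1)²) = √(409600.000 + 233385.610) = 801.9 m
  2: √((151.3)² + (-440.3)²) = √(22891.690 + 193864.090) = 465.6 m
  3: √((153.9)² + (480.6)²) = √(23685.210 + 230976.360) = 504.6 m
  → nearest: 2 (465.6 m)
S at (-388.1, 281.2):
  1: √((337.5)² + (-101.0)²) = √(113906.250 + 10201.000) = 352.3 m
  2: √((1128.8)² + (-1024.4)²) = √(1274189.440 + 1049395.360) = 1524.3 m
  3: √((1131.4)² + (-103.5)²) = √(1280065.960 + 10712.250) = 1136.1 m
  → nearest: 1 (352.3 m)
T at (-233.4, -93.4):
  1: √((182.8)² + (273.6)²) = √(33415.840 + 74856.960) = 329.0 m
  2: √((974.1)² + (-649.8)²) = √(948870.810 + 422240.040) = 1170.9 m
  3: √((976.7)² + (271.1)²) = √(953942.890 + 73495.210) = 1013.6 m
  → nearest: 1 (329.0 m)

P→1; Q→1; R→2; S→1; T→1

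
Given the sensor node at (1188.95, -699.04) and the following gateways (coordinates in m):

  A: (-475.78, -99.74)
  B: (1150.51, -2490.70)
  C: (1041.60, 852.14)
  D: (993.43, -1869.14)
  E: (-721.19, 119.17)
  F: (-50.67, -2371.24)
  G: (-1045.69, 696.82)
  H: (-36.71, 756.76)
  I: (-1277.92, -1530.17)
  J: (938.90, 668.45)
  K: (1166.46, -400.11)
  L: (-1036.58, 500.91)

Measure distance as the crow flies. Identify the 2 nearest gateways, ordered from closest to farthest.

K, D

Distances from (1188.95, -699.04):
A: 1769.32 m
B: 1792.07 m
C: 1558.16 m
D: 1186.32 m
E: 2078.00 m
F: 2081.56 m
G: 2634.78 m
H: 1903.05 m
I: 2603.12 m
J: 1390.16 m
K: 299.77 m
L: 2528.41 m
Sorted: K (299.77 m) < D (1186.32 m) < J (1390.16 m) < C (1558.16 m) < …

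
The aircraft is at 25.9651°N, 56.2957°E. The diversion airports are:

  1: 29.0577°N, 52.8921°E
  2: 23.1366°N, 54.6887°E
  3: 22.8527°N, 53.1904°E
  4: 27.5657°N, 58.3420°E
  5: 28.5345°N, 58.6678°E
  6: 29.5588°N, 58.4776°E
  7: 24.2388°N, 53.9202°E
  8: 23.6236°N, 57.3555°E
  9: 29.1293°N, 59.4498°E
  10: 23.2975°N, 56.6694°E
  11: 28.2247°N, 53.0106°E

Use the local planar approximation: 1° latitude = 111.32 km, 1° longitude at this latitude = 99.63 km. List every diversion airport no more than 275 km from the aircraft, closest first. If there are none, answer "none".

4

Distances from 25.9651°N, 56.2957°E:
1: 483.2286 km
2: 353.2365 km
3: 464.4994 km
4: 270.7616 km
5: 371.0305 km
6: 455.2975 km
7: 304.8658 km
8: 281.2299 km
9: 472.0390 km
10: 299.2821 km
11: 412.7874 km
Threshold 275 km: 4 (270.7616 km) is within range.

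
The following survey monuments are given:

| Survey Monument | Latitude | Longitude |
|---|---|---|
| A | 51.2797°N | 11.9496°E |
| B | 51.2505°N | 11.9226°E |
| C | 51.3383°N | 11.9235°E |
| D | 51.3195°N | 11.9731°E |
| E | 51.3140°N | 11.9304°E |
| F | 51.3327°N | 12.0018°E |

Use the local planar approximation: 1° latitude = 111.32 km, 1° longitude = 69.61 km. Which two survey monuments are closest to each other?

Pairwise distances:
A–B: √((-0.0292·111.32)² + (-0.0270·69.61)²) = √(10.566036 + 3.532407) = 3.7548 km
A–C: √((0.0586·111.32)² + (-0.0261·69.61)²) = √(42.554121 + 3.300839) = 6.7716 km
A–D: √((0.0398·111.32)² + (0.0235·69.61)²) = √(19.629649 + 2.675956) = 4.7229 km
A–E: √((0.0343·111.32)² + (-0.0192·69.61)²) = √(14.579232 + 1.786264) = 4.0454 km
A–F: √((0.0530·111.32)² + (0.0522·69.61)²) = √(34.809528 + 13.203354) = 6.9291 km
B–C: √((0.0878·111.32)² + (0.0009·69.61)²) = √(95.529043 + 0.003925) = 9.7741 km
B–D: √((0.0690·111.32)² + (0.0505·69.61)²) = √(58.998990 + 12.357369) = 8.4473 km
B–E: √((0.0635·111.32)² + (0.0078·69.61)²) = √(49.968216 + 0.294803) = 7.0896 km
B–F: √((0.0822·111.32)² + (0.0792·69.61)²) = √(83.731723 + 30.394404) = 10.6830 km
C–D: √((-0.0188·111.32)² + (0.0496·69.61)²) = √(4.379879 + 11.920833) = 4.0374 km
C–E: √((-0.0243·111.32)² + (0.0069·69.61)²) = √(7.317436 + 0.230697) = 2.7474 km
C–F: √((-0.0056·111.32)² + (0.0783·69.61)²) = √(0.388618 + 29.707547) = 5.4860 km
D–E: √((-0.0055·111.32)² + (-0.0427·69.61)²) = √(0.374862 + 8.834847) = 3.0348 km
D–F: √((0.0132·111.32)² + (0.0287·69.61)²) = √(2.159207 + 3.991233) = 2.4800 km
E–F: √((0.0187·111.32)² + (0.0714·69.61)²) = √(4.333408 + 24.702431) = 5.3885 km
Closest pair: D–F at 2.4800 km.

D and F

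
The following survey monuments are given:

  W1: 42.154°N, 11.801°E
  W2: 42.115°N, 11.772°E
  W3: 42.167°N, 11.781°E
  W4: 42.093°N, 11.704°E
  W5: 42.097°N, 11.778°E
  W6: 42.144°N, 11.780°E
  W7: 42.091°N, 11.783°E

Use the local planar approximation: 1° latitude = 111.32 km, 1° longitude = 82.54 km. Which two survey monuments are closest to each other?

W5 and W7

Pairwise distances:
W1–W2: √((-0.039·111.32)² + (-0.029·82.54)²) = √(18.848449 + 5.729608) = 4.9576 km
W1–W3: √((0.013·111.32)² + (-0.020·82.54)²) = √(2.094272 + 2.725141) = 2.1953 km
W1–W4: √((-0.061·111.32)² + (-0.097·82.54)²) = √(46.111162 + 64.102121) = 10.4983 km
W1–W5: √((-0.057·111.32)² + (-0.023·82.54)²) = √(40.262071 + 3.603998) = 6.6231 km
W1–W6: √((-0.010·111.32)² + (-0.021·82.54)²) = √(1.239214 + 3.004468) = 2.0600 km
W1–W7: √((-0.063·111.32)² + (-0.018·82.54)²) = √(49.184413 + 2.207364) = 7.1688 km
W2–W3: √((0.052·111.32)² + (0.009·82.54)²) = √(33.508353 + 0.551841) = 5.8361 km
W2–W4: √((-0.022·111.32)² + (-0.068·82.54)²) = √(5.997797 + 31.502626) = 6.1238 km
W2–W5: √((-0.018·111.32)² + (0.006·82.54)²) = √(4.015054 + 0.245263) = 2.0641 km
W2–W6: √((0.029·111.32)² + (0.008·82.54)²) = √(10.421792 + 0.436023) = 3.2951 km
W2–W7: √((-0.024·111.32)² + (0.011·82.54)²) = √(7.137874 + 0.824355) = 2.8217 km
W3–W4: √((-0.074·111.32)² + (-0.077·82.54)²) = √(67.859372 + 40.393397) = 10.4045 km
W3–W5: √((-0.070·111.32)² + (-0.003·82.54)²) = √(60.721498 + 0.061316) = 7.7963 km
W3–W6: √((-0.023·111.32)² + (-0.001·82.54)²) = √(6.555443 + 0.006813) = 2.5617 km
W3–W7: √((-0.076·111.32)² + (0.002·82.54)²) = √(71.577015 + 0.027251) = 8.4619 km
W4–W5: √((0.004·111.32)² + (0.074·82.54)²) = √(0.198274 + 37.307175) = 6.1242 km
W4–W6: √((0.051·111.32)² + (0.076·82.54)²) = √(32.231962 + 39.351031) = 8.4607 km
W4–W7: √((-0.002·111.32)² + (0.079·82.54)²) = √(0.049569 + 42.519007) = 6.5245 km
W5–W6: √((0.047·111.32)² + (0.002·82.54)²) = √(27.374243 + 0.027251) = 5.2346 km
W5–W7: √((-0.006·111.32)² + (0.005·82.54)²) = √(0.446117 + 0.170321) = 0.7851 km
W6–W7: √((-0.053·111.32)² + (0.003·82.54)²) = √(34.809528 + 0.061316) = 5.9052 km
Closest pair: W5–W7 at 0.7851 km.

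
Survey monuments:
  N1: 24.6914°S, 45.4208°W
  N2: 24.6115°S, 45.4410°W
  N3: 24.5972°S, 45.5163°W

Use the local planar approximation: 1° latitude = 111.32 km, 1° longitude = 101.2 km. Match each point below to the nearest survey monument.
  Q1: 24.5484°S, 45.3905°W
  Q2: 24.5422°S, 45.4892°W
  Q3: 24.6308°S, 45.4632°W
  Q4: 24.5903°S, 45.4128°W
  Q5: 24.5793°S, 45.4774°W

Q1→N2; Q2→N3; Q3→N2; Q4→N2; Q5→N3

Q1 at 24.5484°S, 45.3905°W:
  N1: √((-0.1430·111.32)² + (-0.0303·101.2)²) = √(253.406920 + 9.402564) = 16.2114 km
  N2: √((-0.0631·111.32)² + (-0.0505·101.2)²) = √(49.340678 + 26.118232) = 8.6867 km
  N3: √((-0.0488·111.32)² + (-0.1258·101.2)²) = √(29.511144 + 162.077343) = 13.8415 km
  → nearest: N2 (8.6867 km)
Q2 at 24.5422°S, 45.4892°W:
  N1: √((-0.1492·111.32)² + (0.0684·101.2)²) = √(275.857021 + 47.915192) = 17.9937 km
  N2: √((-0.0693·111.32)² + (0.0482·101.2)²) = √(59.513140 + 23.793323) = 9.1272 km
  N3: √((-0.0550·111.32)² + (-0.0271·101.2)²) = √(37.486231 + 7.521416) = 6.7088 km
  → nearest: N3 (6.7088 km)
Q3 at 24.6308°S, 45.4632°W:
  N1: √((-0.0606·111.32)² + (0.0424·101.2)²) = √(45.508408 + 18.411651) = 7.9950 km
  N2: √((0.0193·111.32)² + (0.0222·101.2)²) = √(4.615949 + 5.047391) = 3.1086 km
  N3: √((0.0336·111.32)² + (-0.0531·101.2)²) = √(13.990233 + 28.876867) = 6.5473 km
  → nearest: N2 (3.1086 km)
Q4 at 24.5903°S, 45.4128°W:
  N1: √((-0.1011·111.32)² + (-0.0080·101.2)²) = √(126.662690 + 0.655452) = 11.2835 km
  N2: √((-0.0212·111.32)² + (-0.0282·101.2)²) = √(5.569524 + 8.144403) = 3.7032 km
  N3: √((-0.0069·111.32)² + (-0.1035·101.2)²) = √(0.589990 + 109.708866) = 10.5023 km
  → nearest: N2 (3.7032 km)
Q5 at 24.5793°S, 45.4774°W:
  N1: √((-0.1121·111.32)² + (0.0566·101.2)²) = √(155.724742 + 32.809068) = 13.7308 km
  N2: √((-0.0322·111.32)² + (0.0364·101.2)²) = √(12.848669 + 13.569498) = 5.1399 km
  N3: √((-0.0179·111.32)² + (-0.0389·101.2)²) = √(3.970566 + 15.497449) = 4.4123 km
  → nearest: N3 (4.4123 km)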